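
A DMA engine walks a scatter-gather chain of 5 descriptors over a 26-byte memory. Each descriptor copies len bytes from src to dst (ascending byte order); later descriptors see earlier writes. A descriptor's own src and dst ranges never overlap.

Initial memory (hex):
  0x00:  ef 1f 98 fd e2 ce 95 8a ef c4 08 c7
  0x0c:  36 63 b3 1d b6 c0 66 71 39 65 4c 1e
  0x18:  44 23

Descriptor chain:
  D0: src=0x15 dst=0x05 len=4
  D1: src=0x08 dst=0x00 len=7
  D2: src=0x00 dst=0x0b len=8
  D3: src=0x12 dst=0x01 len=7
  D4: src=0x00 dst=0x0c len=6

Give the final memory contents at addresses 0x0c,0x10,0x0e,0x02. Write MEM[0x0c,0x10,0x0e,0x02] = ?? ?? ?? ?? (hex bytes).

  after D0: wrote 4B at 0x05 = 654c1e44
  after D1: wrote 7B at 0x00 = 44c408c73663b3
  after D2: wrote 8B at 0x0b = 44c408c73663b31e
  after D3: wrote 7B at 0x01 = 1e7139654c1e44
  after D4: wrote 6B at 0x0c = 441e7139654c
query mem[0x0c]=0x44, mem[0x10]=0x65, mem[0x0e]=0x71, mem[0x02]=0x71

MEM[0x0c,0x10,0x0e,0x02] = 44 65 71 71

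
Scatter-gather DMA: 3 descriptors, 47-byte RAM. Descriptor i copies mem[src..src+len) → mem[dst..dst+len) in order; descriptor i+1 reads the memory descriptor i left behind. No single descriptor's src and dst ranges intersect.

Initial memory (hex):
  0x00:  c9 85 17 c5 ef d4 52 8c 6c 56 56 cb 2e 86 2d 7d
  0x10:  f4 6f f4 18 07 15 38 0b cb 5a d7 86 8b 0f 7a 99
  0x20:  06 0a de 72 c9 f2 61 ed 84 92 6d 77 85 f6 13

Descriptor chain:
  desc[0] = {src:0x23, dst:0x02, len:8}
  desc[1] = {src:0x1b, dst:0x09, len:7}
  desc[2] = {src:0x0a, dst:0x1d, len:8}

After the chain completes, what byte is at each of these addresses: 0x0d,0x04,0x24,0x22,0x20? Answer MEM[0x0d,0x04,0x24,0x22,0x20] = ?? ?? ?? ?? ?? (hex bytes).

#0 dst[0x02+8] := {0x72,0xc9,0xf2,0x61,0xed,0x84,0x92,0x6d}
#1 dst[0x09+7] := {0x86,0x8b,0x0f,0x7a,0x99,0x06,0x0a}
#2 dst[0x1d+8] := {0x8b,0x0f,0x7a,0x99,0x06,0x0a,0xf4,0x6f}
query mem[0x0d]=0x99, mem[0x04]=0xf2, mem[0x24]=0x6f, mem[0x22]=0x0a, mem[0x20]=0x99

MEM[0x0d,0x04,0x24,0x22,0x20] = 99 f2 6f 0a 99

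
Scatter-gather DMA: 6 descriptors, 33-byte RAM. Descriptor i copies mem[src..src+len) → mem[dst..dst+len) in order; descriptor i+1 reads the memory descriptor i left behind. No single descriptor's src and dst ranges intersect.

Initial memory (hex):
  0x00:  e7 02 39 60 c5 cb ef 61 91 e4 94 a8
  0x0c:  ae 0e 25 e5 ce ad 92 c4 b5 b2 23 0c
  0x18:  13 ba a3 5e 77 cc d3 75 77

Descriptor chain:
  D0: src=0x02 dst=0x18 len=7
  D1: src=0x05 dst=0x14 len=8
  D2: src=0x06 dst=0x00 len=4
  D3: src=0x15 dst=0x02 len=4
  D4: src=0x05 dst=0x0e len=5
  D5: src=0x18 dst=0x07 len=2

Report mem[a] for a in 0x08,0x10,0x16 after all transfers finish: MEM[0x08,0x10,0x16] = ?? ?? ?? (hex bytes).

  after D0: wrote 7B at 0x18 = 3960c5cbef6191
  after D1: wrote 8B at 0x14 = cbef6191e494a8ae
  after D2: wrote 4B at 0x00 = ef6191e4
  after D3: wrote 4B at 0x02 = ef6191e4
  after D4: wrote 5B at 0x0e = e4ef6191e4
  after D5: wrote 2B at 0x07 = e494
query mem[0x08]=0x94, mem[0x10]=0x61, mem[0x16]=0x61

MEM[0x08,0x10,0x16] = 94 61 61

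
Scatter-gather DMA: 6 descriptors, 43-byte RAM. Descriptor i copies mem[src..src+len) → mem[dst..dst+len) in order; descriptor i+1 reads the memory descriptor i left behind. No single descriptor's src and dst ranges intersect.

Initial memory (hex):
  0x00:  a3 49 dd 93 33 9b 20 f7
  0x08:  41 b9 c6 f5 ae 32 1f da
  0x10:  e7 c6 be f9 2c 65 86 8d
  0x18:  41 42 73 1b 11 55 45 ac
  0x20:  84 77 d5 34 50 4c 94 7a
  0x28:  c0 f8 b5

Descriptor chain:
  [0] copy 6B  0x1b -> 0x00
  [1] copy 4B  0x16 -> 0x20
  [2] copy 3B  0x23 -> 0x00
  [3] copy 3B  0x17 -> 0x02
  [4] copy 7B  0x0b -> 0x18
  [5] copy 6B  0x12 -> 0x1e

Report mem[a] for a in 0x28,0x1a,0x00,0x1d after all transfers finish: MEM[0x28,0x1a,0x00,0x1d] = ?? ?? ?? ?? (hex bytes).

[0] 0x1b->0x00 len=6 : 1b 11 55 45 ac 84
[1] 0x16->0x20 len=4 : 86 8d 41 42
[2] 0x23->0x00 len=3 : 42 50 4c
[3] 0x17->0x02 len=3 : 8d 41 42
[4] 0x0b->0x18 len=7 : f5 ae 32 1f da e7 c6
[5] 0x12->0x1e len=6 : be f9 2c 65 86 8d
query mem[0x28]=0xc0, mem[0x1a]=0x32, mem[0x00]=0x42, mem[0x1d]=0xe7

MEM[0x28,0x1a,0x00,0x1d] = c0 32 42 e7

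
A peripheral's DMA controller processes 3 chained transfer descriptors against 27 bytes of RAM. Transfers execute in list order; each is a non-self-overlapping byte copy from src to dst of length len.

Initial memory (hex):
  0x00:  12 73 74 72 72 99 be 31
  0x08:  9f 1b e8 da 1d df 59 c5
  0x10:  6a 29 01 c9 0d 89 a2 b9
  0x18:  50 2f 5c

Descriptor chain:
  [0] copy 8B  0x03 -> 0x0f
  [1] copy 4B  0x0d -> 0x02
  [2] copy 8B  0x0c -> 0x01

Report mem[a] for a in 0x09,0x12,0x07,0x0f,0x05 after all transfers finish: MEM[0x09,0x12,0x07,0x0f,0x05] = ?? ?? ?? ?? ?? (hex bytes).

MEM[0x09,0x12,0x07,0x0f,0x05] = 1b be be 72 72

  after D0: wrote 8B at 0x0f = 727299be319f1be8
  after D1: wrote 4B at 0x02 = df597272
  after D2: wrote 8B at 0x01 = 1ddf59727299be31
query mem[0x09]=0x1b, mem[0x12]=0xbe, mem[0x07]=0xbe, mem[0x0f]=0x72, mem[0x05]=0x72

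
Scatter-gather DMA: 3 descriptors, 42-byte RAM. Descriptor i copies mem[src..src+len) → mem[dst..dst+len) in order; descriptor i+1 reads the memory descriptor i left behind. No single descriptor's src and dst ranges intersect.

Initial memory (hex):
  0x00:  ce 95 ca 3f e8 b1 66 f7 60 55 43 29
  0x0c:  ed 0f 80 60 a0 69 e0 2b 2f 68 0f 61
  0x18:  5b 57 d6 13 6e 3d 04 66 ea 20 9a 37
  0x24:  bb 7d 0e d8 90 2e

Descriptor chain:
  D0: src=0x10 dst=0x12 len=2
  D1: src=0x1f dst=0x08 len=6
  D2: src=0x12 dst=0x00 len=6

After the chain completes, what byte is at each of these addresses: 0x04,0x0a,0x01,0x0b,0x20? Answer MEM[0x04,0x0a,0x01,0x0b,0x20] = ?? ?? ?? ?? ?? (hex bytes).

MEM[0x04,0x0a,0x01,0x0b,0x20] = 0f 20 69 9a ea

[0] 0x10->0x12 len=2 : a0 69
[1] 0x1f->0x08 len=6 : 66 ea 20 9a 37 bb
[2] 0x12->0x00 len=6 : a0 69 2f 68 0f 61
query mem[0x04]=0x0f, mem[0x0a]=0x20, mem[0x01]=0x69, mem[0x0b]=0x9a, mem[0x20]=0xea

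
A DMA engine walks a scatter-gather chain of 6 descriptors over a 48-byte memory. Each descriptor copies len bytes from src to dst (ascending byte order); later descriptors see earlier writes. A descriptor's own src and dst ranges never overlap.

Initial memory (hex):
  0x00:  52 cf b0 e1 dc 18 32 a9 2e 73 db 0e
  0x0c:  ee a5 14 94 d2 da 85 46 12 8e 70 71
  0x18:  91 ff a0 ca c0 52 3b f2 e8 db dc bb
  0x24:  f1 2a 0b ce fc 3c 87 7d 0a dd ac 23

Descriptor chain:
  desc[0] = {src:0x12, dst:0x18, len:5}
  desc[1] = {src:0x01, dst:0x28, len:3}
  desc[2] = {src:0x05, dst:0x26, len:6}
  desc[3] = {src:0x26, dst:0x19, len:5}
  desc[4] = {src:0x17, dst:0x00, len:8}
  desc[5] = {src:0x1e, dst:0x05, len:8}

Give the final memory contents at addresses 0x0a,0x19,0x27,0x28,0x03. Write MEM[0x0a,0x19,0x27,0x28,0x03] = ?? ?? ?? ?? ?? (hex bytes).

MEM[0x0a,0x19,0x27,0x28,0x03] = bb 18 32 a9 32

[0] 0x12->0x18 len=5 : 85 46 12 8e 70
[1] 0x01->0x28 len=3 : cf b0 e1
[2] 0x05->0x26 len=6 : 18 32 a9 2e 73 db
[3] 0x26->0x19 len=5 : 18 32 a9 2e 73
[4] 0x17->0x00 len=8 : 71 85 18 32 a9 2e 73 3b
[5] 0x1e->0x05 len=8 : 3b f2 e8 db dc bb f1 2a
query mem[0x0a]=0xbb, mem[0x19]=0x18, mem[0x27]=0x32, mem[0x28]=0xa9, mem[0x03]=0x32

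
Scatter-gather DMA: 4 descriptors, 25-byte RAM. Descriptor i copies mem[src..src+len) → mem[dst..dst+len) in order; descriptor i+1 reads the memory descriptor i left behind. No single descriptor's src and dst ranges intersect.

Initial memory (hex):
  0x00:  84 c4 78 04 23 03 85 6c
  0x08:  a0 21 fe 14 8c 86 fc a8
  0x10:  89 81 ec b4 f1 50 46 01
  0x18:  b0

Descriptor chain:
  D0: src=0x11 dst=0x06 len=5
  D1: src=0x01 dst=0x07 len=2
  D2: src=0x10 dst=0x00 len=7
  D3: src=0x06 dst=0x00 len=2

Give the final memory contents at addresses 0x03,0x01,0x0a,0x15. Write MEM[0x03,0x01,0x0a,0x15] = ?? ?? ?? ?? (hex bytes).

MEM[0x03,0x01,0x0a,0x15] = b4 c4 50 50

#0 dst[0x06+5] := {0x81,0xec,0xb4,0xf1,0x50}
#1 dst[0x07+2] := {0xc4,0x78}
#2 dst[0x00+7] := {0x89,0x81,0xec,0xb4,0xf1,0x50,0x46}
#3 dst[0x00+2] := {0x46,0xc4}
query mem[0x03]=0xb4, mem[0x01]=0xc4, mem[0x0a]=0x50, mem[0x15]=0x50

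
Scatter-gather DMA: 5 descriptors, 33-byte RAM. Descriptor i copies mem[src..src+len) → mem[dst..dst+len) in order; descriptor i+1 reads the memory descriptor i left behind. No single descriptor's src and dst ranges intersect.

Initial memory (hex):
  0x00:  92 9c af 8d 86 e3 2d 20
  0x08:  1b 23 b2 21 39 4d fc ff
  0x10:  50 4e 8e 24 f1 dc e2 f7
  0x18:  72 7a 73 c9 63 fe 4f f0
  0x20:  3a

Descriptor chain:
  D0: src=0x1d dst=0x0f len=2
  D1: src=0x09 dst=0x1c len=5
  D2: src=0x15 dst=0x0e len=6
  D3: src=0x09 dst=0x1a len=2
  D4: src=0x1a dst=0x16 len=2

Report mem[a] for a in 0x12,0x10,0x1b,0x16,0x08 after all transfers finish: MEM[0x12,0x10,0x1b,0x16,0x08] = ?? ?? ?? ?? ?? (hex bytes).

MEM[0x12,0x10,0x1b,0x16,0x08] = 7a f7 b2 23 1b

D0: mem[0x0f..0x10] <- [fe 4f]
D1: mem[0x1c..0x20] <- [23 b2 21 39 4d]
D2: mem[0x0e..0x13] <- [dc e2 f7 72 7a 73]
D3: mem[0x1a..0x1b] <- [23 b2]
D4: mem[0x16..0x17] <- [23 b2]
query mem[0x12]=0x7a, mem[0x10]=0xf7, mem[0x1b]=0xb2, mem[0x16]=0x23, mem[0x08]=0x1b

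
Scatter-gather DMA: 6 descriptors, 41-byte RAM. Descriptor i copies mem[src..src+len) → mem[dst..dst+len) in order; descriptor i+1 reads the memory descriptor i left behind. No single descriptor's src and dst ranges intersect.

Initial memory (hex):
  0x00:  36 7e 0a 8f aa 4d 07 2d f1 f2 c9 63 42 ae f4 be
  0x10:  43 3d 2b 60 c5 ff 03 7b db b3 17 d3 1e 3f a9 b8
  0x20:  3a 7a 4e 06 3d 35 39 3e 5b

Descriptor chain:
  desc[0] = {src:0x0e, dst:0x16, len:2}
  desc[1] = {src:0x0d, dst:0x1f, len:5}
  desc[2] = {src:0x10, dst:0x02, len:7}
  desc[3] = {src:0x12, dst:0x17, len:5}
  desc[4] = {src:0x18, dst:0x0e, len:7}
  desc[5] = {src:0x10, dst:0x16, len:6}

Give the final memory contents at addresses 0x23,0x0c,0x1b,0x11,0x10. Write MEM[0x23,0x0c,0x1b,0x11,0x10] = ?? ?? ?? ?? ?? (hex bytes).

MEM[0x23,0x0c,0x1b,0x11,0x10] = 3d 42 ff f4 ff

  after D0: wrote 2B at 0x16 = f4be
  after D1: wrote 5B at 0x1f = aef4be433d
  after D2: wrote 7B at 0x02 = 433d2b60c5fff4
  after D3: wrote 5B at 0x17 = 2b60c5fff4
  after D4: wrote 7B at 0x0e = 60c5fff41e3fa9
  after D5: wrote 6B at 0x16 = fff41e3fa9ff
query mem[0x23]=0x3d, mem[0x0c]=0x42, mem[0x1b]=0xff, mem[0x11]=0xf4, mem[0x10]=0xff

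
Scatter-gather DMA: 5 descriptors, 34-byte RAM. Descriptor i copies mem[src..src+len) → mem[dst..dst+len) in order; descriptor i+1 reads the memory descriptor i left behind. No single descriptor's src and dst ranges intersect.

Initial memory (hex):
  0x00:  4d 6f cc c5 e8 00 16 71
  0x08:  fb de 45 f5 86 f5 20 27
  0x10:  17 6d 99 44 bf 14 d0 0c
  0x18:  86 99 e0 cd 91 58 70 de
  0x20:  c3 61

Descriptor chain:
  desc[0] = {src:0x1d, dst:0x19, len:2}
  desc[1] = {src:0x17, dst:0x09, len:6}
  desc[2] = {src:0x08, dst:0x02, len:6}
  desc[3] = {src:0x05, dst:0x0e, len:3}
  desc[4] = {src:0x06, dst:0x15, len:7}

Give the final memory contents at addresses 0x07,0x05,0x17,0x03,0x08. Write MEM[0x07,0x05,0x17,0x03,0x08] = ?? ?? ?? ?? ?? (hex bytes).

[0] 0x1d->0x19 len=2 : 58 70
[1] 0x17->0x09 len=6 : 0c 86 58 70 cd 91
[2] 0x08->0x02 len=6 : fb 0c 86 58 70 cd
[3] 0x05->0x0e len=3 : 58 70 cd
[4] 0x06->0x15 len=7 : 70 cd fb 0c 86 58 70
query mem[0x07]=0xcd, mem[0x05]=0x58, mem[0x17]=0xfb, mem[0x03]=0x0c, mem[0x08]=0xfb

MEM[0x07,0x05,0x17,0x03,0x08] = cd 58 fb 0c fb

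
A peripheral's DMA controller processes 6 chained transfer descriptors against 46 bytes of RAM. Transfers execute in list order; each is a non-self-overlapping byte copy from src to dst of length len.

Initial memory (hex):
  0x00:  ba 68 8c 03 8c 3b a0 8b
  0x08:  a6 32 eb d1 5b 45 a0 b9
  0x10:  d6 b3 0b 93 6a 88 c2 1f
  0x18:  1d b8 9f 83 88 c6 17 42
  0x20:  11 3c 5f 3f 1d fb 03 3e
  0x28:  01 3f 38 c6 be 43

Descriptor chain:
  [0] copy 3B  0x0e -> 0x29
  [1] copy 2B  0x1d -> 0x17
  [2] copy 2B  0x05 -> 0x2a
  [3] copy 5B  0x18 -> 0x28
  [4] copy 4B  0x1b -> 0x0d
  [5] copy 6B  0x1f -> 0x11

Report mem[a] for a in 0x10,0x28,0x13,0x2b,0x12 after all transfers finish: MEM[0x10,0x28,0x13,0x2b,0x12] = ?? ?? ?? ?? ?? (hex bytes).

MEM[0x10,0x28,0x13,0x2b,0x12] = 17 17 3c 83 11

#0 dst[0x29+3] := {0xa0,0xb9,0xd6}
#1 dst[0x17+2] := {0xc6,0x17}
#2 dst[0x2a+2] := {0x3b,0xa0}
#3 dst[0x28+5] := {0x17,0xb8,0x9f,0x83,0x88}
#4 dst[0x0d+4] := {0x83,0x88,0xc6,0x17}
#5 dst[0x11+6] := {0x42,0x11,0x3c,0x5f,0x3f,0x1d}
query mem[0x10]=0x17, mem[0x28]=0x17, mem[0x13]=0x3c, mem[0x2b]=0x83, mem[0x12]=0x11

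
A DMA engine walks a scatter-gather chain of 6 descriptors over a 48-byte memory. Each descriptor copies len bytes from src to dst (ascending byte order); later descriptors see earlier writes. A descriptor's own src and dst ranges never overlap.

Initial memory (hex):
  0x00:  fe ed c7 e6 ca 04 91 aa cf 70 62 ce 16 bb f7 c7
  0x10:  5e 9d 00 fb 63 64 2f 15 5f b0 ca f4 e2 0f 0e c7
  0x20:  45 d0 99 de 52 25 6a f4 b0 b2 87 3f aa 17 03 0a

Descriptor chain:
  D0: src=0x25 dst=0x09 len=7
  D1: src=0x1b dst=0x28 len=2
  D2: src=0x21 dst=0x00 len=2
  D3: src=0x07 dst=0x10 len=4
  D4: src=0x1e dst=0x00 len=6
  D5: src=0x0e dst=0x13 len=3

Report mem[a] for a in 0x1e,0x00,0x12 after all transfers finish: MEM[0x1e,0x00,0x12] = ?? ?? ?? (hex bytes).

D0: mem[0x09..0x0f] <- [25 6a f4 b0 b2 87 3f]
D1: mem[0x28..0x29] <- [f4 e2]
D2: mem[0x00..0x01] <- [d0 99]
D3: mem[0x10..0x13] <- [aa cf 25 6a]
D4: mem[0x00..0x05] <- [0e c7 45 d0 99 de]
D5: mem[0x13..0x15] <- [87 3f aa]
query mem[0x1e]=0x0e, mem[0x00]=0x0e, mem[0x12]=0x25

MEM[0x1e,0x00,0x12] = 0e 0e 25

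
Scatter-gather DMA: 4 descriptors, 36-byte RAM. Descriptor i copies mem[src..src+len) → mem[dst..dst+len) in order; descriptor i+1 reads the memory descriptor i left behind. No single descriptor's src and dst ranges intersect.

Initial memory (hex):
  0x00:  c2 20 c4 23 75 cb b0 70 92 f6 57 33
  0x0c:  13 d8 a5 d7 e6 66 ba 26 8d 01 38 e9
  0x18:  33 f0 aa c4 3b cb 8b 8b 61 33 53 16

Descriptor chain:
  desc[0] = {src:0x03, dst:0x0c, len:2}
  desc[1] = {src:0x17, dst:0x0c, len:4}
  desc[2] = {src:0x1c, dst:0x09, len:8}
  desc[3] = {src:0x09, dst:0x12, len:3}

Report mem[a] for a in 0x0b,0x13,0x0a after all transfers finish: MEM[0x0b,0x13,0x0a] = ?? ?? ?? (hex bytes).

#0 dst[0x0c+2] := {0x23,0x75}
#1 dst[0x0c+4] := {0xe9,0x33,0xf0,0xaa}
#2 dst[0x09+8] := {0x3b,0xcb,0x8b,0x8b,0x61,0x33,0x53,0x16}
#3 dst[0x12+3] := {0x3b,0xcb,0x8b}
query mem[0x0b]=0x8b, mem[0x13]=0xcb, mem[0x0a]=0xcb

MEM[0x0b,0x13,0x0a] = 8b cb cb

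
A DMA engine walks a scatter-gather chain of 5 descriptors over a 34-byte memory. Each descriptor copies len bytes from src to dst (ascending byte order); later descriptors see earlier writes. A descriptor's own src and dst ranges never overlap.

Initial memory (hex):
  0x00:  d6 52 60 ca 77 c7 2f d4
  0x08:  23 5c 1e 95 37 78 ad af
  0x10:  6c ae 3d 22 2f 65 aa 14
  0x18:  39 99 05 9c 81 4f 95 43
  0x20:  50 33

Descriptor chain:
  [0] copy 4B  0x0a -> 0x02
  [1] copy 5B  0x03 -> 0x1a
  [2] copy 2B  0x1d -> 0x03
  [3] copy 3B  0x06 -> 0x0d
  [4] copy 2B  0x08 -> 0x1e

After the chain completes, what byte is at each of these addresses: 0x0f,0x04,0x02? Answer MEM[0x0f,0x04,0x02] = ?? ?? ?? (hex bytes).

  after D0: wrote 4B at 0x02 = 1e953778
  after D1: wrote 5B at 0x1a = 9537782fd4
  after D2: wrote 2B at 0x03 = 2fd4
  after D3: wrote 3B at 0x0d = 2fd423
  after D4: wrote 2B at 0x1e = 235c
query mem[0x0f]=0x23, mem[0x04]=0xd4, mem[0x02]=0x1e

MEM[0x0f,0x04,0x02] = 23 d4 1e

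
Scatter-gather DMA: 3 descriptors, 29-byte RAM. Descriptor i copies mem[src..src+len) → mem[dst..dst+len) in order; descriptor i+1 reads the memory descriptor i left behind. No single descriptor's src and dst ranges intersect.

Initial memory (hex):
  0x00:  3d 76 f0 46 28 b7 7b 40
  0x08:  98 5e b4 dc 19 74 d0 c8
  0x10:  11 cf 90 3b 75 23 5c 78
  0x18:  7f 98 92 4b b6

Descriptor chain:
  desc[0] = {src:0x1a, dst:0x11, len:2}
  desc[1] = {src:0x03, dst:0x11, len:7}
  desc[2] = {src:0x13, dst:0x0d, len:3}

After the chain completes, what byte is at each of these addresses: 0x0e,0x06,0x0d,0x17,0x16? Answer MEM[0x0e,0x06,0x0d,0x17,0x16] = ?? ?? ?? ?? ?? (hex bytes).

MEM[0x0e,0x06,0x0d,0x17,0x16] = 7b 7b b7 5e 98

  after D0: wrote 2B at 0x11 = 924b
  after D1: wrote 7B at 0x11 = 4628b77b40985e
  after D2: wrote 3B at 0x0d = b77b40
query mem[0x0e]=0x7b, mem[0x06]=0x7b, mem[0x0d]=0xb7, mem[0x17]=0x5e, mem[0x16]=0x98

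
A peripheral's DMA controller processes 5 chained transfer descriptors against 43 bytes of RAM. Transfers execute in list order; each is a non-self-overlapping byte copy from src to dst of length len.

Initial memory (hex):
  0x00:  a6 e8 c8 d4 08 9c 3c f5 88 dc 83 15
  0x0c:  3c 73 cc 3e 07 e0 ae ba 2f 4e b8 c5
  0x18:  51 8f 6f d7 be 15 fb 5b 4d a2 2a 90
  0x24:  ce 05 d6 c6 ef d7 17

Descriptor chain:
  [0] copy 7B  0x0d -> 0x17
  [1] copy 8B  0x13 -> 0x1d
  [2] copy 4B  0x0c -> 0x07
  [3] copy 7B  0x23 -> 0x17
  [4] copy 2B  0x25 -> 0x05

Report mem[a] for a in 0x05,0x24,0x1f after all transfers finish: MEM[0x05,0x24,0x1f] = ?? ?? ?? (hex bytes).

MEM[0x05,0x24,0x1f] = 05 07 4e

D0: mem[0x17..0x1d] <- [73 cc 3e 07 e0 ae ba]
D1: mem[0x1d..0x24] <- [ba 2f 4e b8 73 cc 3e 07]
D2: mem[0x07..0x0a] <- [3c 73 cc 3e]
D3: mem[0x17..0x1d] <- [3e 07 05 d6 c6 ef d7]
D4: mem[0x05..0x06] <- [05 d6]
query mem[0x05]=0x05, mem[0x24]=0x07, mem[0x1f]=0x4e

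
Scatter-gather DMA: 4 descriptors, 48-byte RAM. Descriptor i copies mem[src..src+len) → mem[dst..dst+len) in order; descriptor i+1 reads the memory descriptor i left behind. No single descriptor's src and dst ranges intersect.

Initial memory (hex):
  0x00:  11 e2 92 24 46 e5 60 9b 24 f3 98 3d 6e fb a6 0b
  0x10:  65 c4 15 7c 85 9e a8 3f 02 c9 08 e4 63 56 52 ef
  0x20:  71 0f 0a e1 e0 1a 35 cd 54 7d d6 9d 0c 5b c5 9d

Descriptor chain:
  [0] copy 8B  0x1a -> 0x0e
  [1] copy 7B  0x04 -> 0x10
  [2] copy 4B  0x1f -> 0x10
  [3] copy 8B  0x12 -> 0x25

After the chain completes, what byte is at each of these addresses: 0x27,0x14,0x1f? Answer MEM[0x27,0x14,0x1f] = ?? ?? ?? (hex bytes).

  after D0: wrote 8B at 0x0e = 08e4635652ef710f
  after D1: wrote 7B at 0x10 = 46e5609b24f398
  after D2: wrote 4B at 0x10 = ef710f0a
  after D3: wrote 8B at 0x25 = 0f0a24f3983f02c9
query mem[0x27]=0x24, mem[0x14]=0x24, mem[0x1f]=0xef

MEM[0x27,0x14,0x1f] = 24 24 ef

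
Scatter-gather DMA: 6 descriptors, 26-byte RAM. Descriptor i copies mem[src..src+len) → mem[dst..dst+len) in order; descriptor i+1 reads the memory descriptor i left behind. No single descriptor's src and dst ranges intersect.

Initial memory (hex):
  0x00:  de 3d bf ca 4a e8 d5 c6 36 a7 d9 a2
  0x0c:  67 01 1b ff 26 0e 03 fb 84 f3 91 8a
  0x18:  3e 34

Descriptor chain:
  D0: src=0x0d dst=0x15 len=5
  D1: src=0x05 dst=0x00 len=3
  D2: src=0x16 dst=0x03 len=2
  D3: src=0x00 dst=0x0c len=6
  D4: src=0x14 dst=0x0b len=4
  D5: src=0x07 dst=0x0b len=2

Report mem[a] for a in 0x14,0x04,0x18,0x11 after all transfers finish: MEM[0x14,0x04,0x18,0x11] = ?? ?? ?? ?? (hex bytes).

MEM[0x14,0x04,0x18,0x11] = 84 ff 26 e8

[0] 0x0d->0x15 len=5 : 01 1b ff 26 0e
[1] 0x05->0x00 len=3 : e8 d5 c6
[2] 0x16->0x03 len=2 : 1b ff
[3] 0x00->0x0c len=6 : e8 d5 c6 1b ff e8
[4] 0x14->0x0b len=4 : 84 01 1b ff
[5] 0x07->0x0b len=2 : c6 36
query mem[0x14]=0x84, mem[0x04]=0xff, mem[0x18]=0x26, mem[0x11]=0xe8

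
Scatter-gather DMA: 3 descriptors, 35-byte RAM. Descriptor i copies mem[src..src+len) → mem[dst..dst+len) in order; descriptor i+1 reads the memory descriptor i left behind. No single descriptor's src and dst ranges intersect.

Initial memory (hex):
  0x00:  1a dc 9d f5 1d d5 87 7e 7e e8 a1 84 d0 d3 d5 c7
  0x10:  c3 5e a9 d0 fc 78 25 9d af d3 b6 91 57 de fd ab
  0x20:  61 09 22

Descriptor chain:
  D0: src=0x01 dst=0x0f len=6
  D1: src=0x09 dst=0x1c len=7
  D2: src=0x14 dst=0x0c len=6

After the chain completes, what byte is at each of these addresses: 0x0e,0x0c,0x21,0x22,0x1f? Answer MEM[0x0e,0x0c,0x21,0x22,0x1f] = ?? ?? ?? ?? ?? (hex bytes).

MEM[0x0e,0x0c,0x21,0x22,0x1f] = 25 87 d5 dc d0

  after D0: wrote 6B at 0x0f = dc9df51dd587
  after D1: wrote 7B at 0x1c = e8a184d0d3d5dc
  after D2: wrote 6B at 0x0c = 8778259dafd3
query mem[0x0e]=0x25, mem[0x0c]=0x87, mem[0x21]=0xd5, mem[0x22]=0xdc, mem[0x1f]=0xd0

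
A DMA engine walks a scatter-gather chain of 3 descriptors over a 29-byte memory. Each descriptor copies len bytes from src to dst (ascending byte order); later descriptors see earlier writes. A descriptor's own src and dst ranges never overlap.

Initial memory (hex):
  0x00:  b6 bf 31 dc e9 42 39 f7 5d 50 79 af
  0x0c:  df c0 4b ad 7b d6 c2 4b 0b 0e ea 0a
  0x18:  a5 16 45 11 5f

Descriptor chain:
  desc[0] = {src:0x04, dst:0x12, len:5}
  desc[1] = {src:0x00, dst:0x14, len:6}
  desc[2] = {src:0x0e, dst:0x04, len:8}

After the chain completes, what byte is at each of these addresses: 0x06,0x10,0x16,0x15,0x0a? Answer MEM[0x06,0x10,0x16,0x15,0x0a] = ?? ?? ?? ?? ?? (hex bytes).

[0] 0x04->0x12 len=5 : e9 42 39 f7 5d
[1] 0x00->0x14 len=6 : b6 bf 31 dc e9 42
[2] 0x0e->0x04 len=8 : 4b ad 7b d6 e9 42 b6 bf
query mem[0x06]=0x7b, mem[0x10]=0x7b, mem[0x16]=0x31, mem[0x15]=0xbf, mem[0x0a]=0xb6

MEM[0x06,0x10,0x16,0x15,0x0a] = 7b 7b 31 bf b6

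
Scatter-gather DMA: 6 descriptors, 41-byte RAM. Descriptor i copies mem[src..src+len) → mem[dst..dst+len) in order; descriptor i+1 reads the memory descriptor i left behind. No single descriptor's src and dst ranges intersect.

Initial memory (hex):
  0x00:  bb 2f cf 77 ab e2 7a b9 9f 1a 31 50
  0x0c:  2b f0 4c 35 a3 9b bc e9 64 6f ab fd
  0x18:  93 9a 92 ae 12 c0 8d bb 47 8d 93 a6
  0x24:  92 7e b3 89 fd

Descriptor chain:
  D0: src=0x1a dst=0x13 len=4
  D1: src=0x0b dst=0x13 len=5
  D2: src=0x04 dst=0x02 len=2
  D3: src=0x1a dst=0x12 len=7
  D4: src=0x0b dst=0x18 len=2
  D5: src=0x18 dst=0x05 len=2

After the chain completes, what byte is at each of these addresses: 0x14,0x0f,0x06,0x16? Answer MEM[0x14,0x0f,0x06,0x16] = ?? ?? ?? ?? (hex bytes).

#0 dst[0x13+4] := {0x92,0xae,0x12,0xc0}
#1 dst[0x13+5] := {0x50,0x2b,0xf0,0x4c,0x35}
#2 dst[0x02+2] := {0xab,0xe2}
#3 dst[0x12+7] := {0x92,0xae,0x12,0xc0,0x8d,0xbb,0x47}
#4 dst[0x18+2] := {0x50,0x2b}
#5 dst[0x05+2] := {0x50,0x2b}
query mem[0x14]=0x12, mem[0x0f]=0x35, mem[0x06]=0x2b, mem[0x16]=0x8d

MEM[0x14,0x0f,0x06,0x16] = 12 35 2b 8d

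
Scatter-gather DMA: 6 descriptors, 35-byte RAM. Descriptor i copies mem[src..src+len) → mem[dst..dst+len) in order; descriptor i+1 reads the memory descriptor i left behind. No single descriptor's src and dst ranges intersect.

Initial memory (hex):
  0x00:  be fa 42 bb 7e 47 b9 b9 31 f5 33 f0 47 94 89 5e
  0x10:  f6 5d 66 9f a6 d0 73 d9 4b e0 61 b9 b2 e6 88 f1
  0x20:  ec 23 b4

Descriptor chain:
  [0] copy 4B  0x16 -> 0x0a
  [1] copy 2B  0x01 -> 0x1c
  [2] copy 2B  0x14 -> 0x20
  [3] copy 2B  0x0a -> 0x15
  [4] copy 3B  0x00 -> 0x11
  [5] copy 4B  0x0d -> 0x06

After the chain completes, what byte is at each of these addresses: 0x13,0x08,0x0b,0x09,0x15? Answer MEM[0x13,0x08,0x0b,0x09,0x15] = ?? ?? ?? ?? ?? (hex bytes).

#0 dst[0x0a+4] := {0x73,0xd9,0x4b,0xe0}
#1 dst[0x1c+2] := {0xfa,0x42}
#2 dst[0x20+2] := {0xa6,0xd0}
#3 dst[0x15+2] := {0x73,0xd9}
#4 dst[0x11+3] := {0xbe,0xfa,0x42}
#5 dst[0x06+4] := {0xe0,0x89,0x5e,0xf6}
query mem[0x13]=0x42, mem[0x08]=0x5e, mem[0x0b]=0xd9, mem[0x09]=0xf6, mem[0x15]=0x73

MEM[0x13,0x08,0x0b,0x09,0x15] = 42 5e d9 f6 73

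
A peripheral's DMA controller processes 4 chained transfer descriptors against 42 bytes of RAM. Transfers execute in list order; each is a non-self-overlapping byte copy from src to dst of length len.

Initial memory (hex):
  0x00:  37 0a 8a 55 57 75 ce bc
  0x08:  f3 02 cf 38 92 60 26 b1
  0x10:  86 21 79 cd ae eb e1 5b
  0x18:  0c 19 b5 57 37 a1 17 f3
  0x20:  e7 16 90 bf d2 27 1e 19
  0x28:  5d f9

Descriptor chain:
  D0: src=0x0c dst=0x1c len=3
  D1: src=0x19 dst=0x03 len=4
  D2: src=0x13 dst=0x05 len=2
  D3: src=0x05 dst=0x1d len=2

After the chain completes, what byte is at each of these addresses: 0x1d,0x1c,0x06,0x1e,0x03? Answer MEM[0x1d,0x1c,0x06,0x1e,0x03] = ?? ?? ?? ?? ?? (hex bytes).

MEM[0x1d,0x1c,0x06,0x1e,0x03] = cd 92 ae ae 19

#0 dst[0x1c+3] := {0x92,0x60,0x26}
#1 dst[0x03+4] := {0x19,0xb5,0x57,0x92}
#2 dst[0x05+2] := {0xcd,0xae}
#3 dst[0x1d+2] := {0xcd,0xae}
query mem[0x1d]=0xcd, mem[0x1c]=0x92, mem[0x06]=0xae, mem[0x1e]=0xae, mem[0x03]=0x19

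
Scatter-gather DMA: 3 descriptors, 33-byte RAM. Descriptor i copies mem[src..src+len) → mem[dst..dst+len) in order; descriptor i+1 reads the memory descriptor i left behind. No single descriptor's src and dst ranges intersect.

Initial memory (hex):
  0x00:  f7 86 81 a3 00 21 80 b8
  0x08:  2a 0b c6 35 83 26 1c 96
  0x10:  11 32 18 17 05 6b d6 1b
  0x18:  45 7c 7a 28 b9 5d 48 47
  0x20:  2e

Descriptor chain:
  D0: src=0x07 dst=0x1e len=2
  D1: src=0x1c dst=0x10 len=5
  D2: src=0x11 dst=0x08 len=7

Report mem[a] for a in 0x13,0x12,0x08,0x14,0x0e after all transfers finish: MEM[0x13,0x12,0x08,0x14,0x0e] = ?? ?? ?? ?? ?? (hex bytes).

  after D0: wrote 2B at 0x1e = b82a
  after D1: wrote 5B at 0x10 = b95db82a2e
  after D2: wrote 7B at 0x08 = 5db82a2e6bd61b
query mem[0x13]=0x2a, mem[0x12]=0xb8, mem[0x08]=0x5d, mem[0x14]=0x2e, mem[0x0e]=0x1b

MEM[0x13,0x12,0x08,0x14,0x0e] = 2a b8 5d 2e 1b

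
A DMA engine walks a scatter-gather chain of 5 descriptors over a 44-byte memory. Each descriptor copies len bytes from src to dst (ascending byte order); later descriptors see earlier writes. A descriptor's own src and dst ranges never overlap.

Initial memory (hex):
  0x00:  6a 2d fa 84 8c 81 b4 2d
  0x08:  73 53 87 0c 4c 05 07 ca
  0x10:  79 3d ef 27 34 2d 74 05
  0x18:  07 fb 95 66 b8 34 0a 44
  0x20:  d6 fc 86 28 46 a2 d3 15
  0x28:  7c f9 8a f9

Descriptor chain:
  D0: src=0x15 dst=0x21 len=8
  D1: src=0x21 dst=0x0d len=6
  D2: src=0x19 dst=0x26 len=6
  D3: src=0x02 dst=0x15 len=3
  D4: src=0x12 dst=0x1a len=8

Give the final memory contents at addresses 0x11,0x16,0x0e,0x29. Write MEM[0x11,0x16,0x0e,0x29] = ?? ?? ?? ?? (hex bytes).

#0 dst[0x21+8] := {0x2d,0x74,0x05,0x07,0xfb,0x95,0x66,0xb8}
#1 dst[0x0d+6] := {0x2d,0x74,0x05,0x07,0xfb,0x95}
#2 dst[0x26+6] := {0xfb,0x95,0x66,0xb8,0x34,0x0a}
#3 dst[0x15+3] := {0xfa,0x84,0x8c}
#4 dst[0x1a+8] := {0x95,0x27,0x34,0xfa,0x84,0x8c,0x07,0xfb}
query mem[0x11]=0xfb, mem[0x16]=0x84, mem[0x0e]=0x74, mem[0x29]=0xb8

MEM[0x11,0x16,0x0e,0x29] = fb 84 74 b8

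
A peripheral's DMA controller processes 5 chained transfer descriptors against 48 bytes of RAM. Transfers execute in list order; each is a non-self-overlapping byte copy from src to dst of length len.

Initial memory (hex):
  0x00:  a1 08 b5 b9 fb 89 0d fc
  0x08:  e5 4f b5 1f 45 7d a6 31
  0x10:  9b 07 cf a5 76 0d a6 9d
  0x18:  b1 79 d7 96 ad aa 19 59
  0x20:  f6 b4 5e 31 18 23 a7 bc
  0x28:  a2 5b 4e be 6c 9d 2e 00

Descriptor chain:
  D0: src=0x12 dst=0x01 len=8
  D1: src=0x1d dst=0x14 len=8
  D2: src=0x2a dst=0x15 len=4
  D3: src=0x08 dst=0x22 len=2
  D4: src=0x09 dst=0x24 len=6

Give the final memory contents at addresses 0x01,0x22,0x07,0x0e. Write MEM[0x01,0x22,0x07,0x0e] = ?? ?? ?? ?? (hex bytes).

  after D0: wrote 8B at 0x01 = cfa5760da69db179
  after D1: wrote 8B at 0x14 = aa1959f6b45e3118
  after D2: wrote 4B at 0x15 = 4ebe6c9d
  after D3: wrote 2B at 0x22 = 794f
  after D4: wrote 6B at 0x24 = 4fb51f457da6
query mem[0x01]=0xcf, mem[0x22]=0x79, mem[0x07]=0xb1, mem[0x0e]=0xa6

MEM[0x01,0x22,0x07,0x0e] = cf 79 b1 a6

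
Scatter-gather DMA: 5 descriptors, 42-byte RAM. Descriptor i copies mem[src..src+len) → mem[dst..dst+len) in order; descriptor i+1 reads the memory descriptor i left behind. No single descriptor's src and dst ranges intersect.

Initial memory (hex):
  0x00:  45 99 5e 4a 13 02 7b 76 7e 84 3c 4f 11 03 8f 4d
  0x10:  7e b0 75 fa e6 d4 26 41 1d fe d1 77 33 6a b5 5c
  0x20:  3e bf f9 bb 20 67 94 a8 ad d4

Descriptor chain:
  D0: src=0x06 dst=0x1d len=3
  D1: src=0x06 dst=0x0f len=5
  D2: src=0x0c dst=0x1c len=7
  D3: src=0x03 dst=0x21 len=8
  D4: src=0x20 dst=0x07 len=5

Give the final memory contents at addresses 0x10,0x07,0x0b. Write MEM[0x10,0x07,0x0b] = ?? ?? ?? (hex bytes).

MEM[0x10,0x07,0x0b] = 76 76 7b

  after D0: wrote 3B at 0x1d = 7b767e
  after D1: wrote 5B at 0x0f = 7b767e843c
  after D2: wrote 7B at 0x1c = 11038f7b767e84
  after D3: wrote 8B at 0x21 = 4a13027b767e843c
  after D4: wrote 5B at 0x07 = 764a13027b
query mem[0x10]=0x76, mem[0x07]=0x76, mem[0x0b]=0x7b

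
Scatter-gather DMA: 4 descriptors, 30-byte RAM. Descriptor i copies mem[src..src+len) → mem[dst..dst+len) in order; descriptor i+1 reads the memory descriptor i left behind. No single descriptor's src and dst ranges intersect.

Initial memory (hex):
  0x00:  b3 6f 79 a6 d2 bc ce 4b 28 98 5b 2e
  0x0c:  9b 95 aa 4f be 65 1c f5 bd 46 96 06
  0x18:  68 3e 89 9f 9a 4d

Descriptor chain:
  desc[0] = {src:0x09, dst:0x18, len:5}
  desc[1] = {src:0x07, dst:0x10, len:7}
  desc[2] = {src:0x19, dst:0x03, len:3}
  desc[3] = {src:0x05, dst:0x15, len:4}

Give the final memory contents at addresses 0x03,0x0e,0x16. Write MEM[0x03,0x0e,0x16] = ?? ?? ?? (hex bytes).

MEM[0x03,0x0e,0x16] = 5b aa ce

D0: mem[0x18..0x1c] <- [98 5b 2e 9b 95]
D1: mem[0x10..0x16] <- [4b 28 98 5b 2e 9b 95]
D2: mem[0x03..0x05] <- [5b 2e 9b]
D3: mem[0x15..0x18] <- [9b ce 4b 28]
query mem[0x03]=0x5b, mem[0x0e]=0xaa, mem[0x16]=0xce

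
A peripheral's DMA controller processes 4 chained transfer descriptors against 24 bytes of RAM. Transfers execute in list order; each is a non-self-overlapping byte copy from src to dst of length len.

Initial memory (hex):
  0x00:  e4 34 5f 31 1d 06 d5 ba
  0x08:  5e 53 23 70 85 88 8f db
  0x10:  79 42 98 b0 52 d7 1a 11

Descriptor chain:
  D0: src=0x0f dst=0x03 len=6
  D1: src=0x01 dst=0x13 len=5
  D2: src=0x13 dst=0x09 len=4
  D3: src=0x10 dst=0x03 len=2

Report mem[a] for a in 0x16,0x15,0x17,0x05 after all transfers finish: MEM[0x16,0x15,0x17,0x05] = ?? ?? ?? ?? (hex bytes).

[0] 0x0f->0x03 len=6 : db 79 42 98 b0 52
[1] 0x01->0x13 len=5 : 34 5f db 79 42
[2] 0x13->0x09 len=4 : 34 5f db 79
[3] 0x10->0x03 len=2 : 79 42
query mem[0x16]=0x79, mem[0x15]=0xdb, mem[0x17]=0x42, mem[0x05]=0x42

MEM[0x16,0x15,0x17,0x05] = 79 db 42 42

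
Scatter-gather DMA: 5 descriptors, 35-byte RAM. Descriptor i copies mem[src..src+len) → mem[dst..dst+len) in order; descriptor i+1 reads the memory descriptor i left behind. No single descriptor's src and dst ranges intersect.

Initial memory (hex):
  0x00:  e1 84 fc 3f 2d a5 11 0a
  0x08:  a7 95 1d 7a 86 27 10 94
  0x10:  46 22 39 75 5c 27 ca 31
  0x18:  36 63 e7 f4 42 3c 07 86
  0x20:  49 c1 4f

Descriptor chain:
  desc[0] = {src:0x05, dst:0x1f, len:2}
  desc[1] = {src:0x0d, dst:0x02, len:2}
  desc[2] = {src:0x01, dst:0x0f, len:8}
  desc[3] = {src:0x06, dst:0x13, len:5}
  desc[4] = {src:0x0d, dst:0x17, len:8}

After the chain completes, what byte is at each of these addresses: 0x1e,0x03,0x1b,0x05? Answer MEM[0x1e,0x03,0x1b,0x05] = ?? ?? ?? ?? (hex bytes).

MEM[0x1e,0x03,0x1b,0x05] = 0a 10 10 a5

[0] 0x05->0x1f len=2 : a5 11
[1] 0x0d->0x02 len=2 : 27 10
[2] 0x01->0x0f len=8 : 84 27 10 2d a5 11 0a a7
[3] 0x06->0x13 len=5 : 11 0a a7 95 1d
[4] 0x0d->0x17 len=8 : 27 10 84 27 10 2d 11 0a
query mem[0x1e]=0x0a, mem[0x03]=0x10, mem[0x1b]=0x10, mem[0x05]=0xa5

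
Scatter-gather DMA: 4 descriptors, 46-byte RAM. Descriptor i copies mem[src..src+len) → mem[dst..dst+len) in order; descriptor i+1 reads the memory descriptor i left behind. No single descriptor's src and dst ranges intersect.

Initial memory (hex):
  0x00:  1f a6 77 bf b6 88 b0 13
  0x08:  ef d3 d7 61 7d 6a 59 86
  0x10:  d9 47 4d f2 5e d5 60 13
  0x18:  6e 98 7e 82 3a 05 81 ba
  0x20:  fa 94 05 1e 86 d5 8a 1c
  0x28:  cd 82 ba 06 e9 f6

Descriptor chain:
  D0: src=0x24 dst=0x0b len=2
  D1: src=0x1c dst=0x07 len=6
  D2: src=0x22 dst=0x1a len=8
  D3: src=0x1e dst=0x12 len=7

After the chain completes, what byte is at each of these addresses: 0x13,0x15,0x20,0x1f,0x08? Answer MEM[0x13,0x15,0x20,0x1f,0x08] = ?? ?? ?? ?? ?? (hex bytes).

MEM[0x13,0x15,0x20,0x1f,0x08] = 1c 82 cd 1c 05

#0 dst[0x0b+2] := {0x86,0xd5}
#1 dst[0x07+6] := {0x3a,0x05,0x81,0xba,0xfa,0x94}
#2 dst[0x1a+8] := {0x05,0x1e,0x86,0xd5,0x8a,0x1c,0xcd,0x82}
#3 dst[0x12+7] := {0x8a,0x1c,0xcd,0x82,0x05,0x1e,0x86}
query mem[0x13]=0x1c, mem[0x15]=0x82, mem[0x20]=0xcd, mem[0x1f]=0x1c, mem[0x08]=0x05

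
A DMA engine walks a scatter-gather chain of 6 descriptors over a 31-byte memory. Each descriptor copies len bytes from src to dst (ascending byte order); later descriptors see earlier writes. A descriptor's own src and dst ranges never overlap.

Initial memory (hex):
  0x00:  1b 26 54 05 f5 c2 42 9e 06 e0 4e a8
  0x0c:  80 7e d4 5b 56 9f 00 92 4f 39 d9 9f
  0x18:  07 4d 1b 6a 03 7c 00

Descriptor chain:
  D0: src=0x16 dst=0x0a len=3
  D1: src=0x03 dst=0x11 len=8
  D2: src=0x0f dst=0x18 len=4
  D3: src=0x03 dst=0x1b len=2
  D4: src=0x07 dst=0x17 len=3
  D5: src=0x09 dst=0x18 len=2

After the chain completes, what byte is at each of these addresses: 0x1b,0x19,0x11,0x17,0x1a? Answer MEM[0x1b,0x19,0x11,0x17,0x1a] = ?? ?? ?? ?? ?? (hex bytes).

MEM[0x1b,0x19,0x11,0x17,0x1a] = 05 d9 05 9e 05

[0] 0x16->0x0a len=3 : d9 9f 07
[1] 0x03->0x11 len=8 : 05 f5 c2 42 9e 06 e0 d9
[2] 0x0f->0x18 len=4 : 5b 56 05 f5
[3] 0x03->0x1b len=2 : 05 f5
[4] 0x07->0x17 len=3 : 9e 06 e0
[5] 0x09->0x18 len=2 : e0 d9
query mem[0x1b]=0x05, mem[0x19]=0xd9, mem[0x11]=0x05, mem[0x17]=0x9e, mem[0x1a]=0x05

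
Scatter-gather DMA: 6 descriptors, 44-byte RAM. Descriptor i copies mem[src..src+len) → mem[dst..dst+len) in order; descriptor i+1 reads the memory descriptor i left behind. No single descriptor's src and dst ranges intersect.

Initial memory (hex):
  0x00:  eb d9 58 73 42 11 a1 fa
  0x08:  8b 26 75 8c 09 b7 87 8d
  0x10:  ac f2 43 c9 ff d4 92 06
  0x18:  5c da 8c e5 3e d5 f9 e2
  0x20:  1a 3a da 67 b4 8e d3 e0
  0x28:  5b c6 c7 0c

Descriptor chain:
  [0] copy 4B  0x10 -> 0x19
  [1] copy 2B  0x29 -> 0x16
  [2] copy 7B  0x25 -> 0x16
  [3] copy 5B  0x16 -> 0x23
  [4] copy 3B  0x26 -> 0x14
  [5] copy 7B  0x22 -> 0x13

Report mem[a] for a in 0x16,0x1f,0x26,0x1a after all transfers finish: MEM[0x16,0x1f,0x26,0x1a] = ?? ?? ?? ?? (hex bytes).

D0: mem[0x19..0x1c] <- [ac f2 43 c9]
D1: mem[0x16..0x17] <- [c6 c7]
D2: mem[0x16..0x1c] <- [8e d3 e0 5b c6 c7 0c]
D3: mem[0x23..0x27] <- [8e d3 e0 5b c6]
D4: mem[0x14..0x16] <- [5b c6 5b]
D5: mem[0x13..0x19] <- [da 8e d3 e0 5b c6 5b]
query mem[0x16]=0xe0, mem[0x1f]=0xe2, mem[0x26]=0x5b, mem[0x1a]=0xc6

MEM[0x16,0x1f,0x26,0x1a] = e0 e2 5b c6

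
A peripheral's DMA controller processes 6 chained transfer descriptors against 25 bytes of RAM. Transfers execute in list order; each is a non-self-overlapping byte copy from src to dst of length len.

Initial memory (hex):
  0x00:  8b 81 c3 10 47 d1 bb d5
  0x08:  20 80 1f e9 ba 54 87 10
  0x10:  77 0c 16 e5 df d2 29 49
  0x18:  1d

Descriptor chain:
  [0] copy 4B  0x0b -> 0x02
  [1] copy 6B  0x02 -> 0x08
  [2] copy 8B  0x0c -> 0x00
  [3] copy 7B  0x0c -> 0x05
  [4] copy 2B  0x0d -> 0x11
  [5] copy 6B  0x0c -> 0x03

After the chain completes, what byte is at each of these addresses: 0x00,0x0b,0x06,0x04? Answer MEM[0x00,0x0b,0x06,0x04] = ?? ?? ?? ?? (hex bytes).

D0: mem[0x02..0x05] <- [e9 ba 54 87]
D1: mem[0x08..0x0d] <- [e9 ba 54 87 bb d5]
D2: mem[0x00..0x07] <- [bb d5 87 10 77 0c 16 e5]
D3: mem[0x05..0x0b] <- [bb d5 87 10 77 0c 16]
D4: mem[0x11..0x12] <- [d5 87]
D5: mem[0x03..0x08] <- [bb d5 87 10 77 d5]
query mem[0x00]=0xbb, mem[0x0b]=0x16, mem[0x06]=0x10, mem[0x04]=0xd5

MEM[0x00,0x0b,0x06,0x04] = bb 16 10 d5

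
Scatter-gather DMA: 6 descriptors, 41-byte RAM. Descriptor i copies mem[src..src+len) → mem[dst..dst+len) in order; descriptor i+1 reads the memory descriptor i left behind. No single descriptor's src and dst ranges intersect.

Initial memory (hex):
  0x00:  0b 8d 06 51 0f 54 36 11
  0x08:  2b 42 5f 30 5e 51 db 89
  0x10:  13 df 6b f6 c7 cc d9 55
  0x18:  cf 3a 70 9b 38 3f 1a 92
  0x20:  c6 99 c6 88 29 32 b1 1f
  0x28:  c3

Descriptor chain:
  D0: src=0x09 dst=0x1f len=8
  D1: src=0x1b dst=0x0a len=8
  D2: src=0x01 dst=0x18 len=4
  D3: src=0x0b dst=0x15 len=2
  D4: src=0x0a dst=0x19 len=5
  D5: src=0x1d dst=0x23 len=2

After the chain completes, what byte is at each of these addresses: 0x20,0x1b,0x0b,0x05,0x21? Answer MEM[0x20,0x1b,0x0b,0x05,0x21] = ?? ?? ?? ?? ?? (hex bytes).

MEM[0x20,0x1b,0x0b,0x05,0x21] = 5f 3f 38 54 30

[0] 0x09->0x1f len=8 : 42 5f 30 5e 51 db 89 13
[1] 0x1b->0x0a len=8 : 9b 38 3f 1a 42 5f 30 5e
[2] 0x01->0x18 len=4 : 8d 06 51 0f
[3] 0x0b->0x15 len=2 : 38 3f
[4] 0x0a->0x19 len=5 : 9b 38 3f 1a 42
[5] 0x1d->0x23 len=2 : 42 1a
query mem[0x20]=0x5f, mem[0x1b]=0x3f, mem[0x0b]=0x38, mem[0x05]=0x54, mem[0x21]=0x30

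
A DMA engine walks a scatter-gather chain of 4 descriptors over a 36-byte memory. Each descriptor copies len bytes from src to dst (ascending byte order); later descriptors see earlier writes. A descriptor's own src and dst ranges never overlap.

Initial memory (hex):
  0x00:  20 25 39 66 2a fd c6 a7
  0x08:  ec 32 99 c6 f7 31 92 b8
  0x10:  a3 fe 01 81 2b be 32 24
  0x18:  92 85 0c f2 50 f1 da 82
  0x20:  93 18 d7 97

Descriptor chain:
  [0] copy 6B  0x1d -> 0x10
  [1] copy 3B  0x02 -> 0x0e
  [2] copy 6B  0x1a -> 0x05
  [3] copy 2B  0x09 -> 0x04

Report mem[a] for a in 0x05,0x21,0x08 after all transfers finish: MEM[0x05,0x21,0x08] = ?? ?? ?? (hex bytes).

  after D0: wrote 6B at 0x10 = f1da829318d7
  after D1: wrote 3B at 0x0e = 39662a
  after D2: wrote 6B at 0x05 = 0cf250f1da82
  after D3: wrote 2B at 0x04 = da82
query mem[0x05]=0x82, mem[0x21]=0x18, mem[0x08]=0xf1

MEM[0x05,0x21,0x08] = 82 18 f1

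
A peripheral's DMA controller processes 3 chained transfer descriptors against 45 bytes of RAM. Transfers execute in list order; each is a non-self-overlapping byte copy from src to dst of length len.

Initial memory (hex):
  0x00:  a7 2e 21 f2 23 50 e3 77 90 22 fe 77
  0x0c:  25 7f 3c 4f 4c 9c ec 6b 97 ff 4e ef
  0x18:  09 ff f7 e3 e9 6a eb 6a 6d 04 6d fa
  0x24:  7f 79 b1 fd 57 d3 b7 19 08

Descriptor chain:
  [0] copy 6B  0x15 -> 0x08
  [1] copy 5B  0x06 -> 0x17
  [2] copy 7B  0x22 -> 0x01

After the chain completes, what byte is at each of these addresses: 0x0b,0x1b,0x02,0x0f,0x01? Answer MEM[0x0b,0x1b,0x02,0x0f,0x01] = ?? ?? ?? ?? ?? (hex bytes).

MEM[0x0b,0x1b,0x02,0x0f,0x01] = 09 ef fa 4f 6d

#0 dst[0x08+6] := {0xff,0x4e,0xef,0x09,0xff,0xf7}
#1 dst[0x17+5] := {0xe3,0x77,0xff,0x4e,0xef}
#2 dst[0x01+7] := {0x6d,0xfa,0x7f,0x79,0xb1,0xfd,0x57}
query mem[0x0b]=0x09, mem[0x1b]=0xef, mem[0x02]=0xfa, mem[0x0f]=0x4f, mem[0x01]=0x6d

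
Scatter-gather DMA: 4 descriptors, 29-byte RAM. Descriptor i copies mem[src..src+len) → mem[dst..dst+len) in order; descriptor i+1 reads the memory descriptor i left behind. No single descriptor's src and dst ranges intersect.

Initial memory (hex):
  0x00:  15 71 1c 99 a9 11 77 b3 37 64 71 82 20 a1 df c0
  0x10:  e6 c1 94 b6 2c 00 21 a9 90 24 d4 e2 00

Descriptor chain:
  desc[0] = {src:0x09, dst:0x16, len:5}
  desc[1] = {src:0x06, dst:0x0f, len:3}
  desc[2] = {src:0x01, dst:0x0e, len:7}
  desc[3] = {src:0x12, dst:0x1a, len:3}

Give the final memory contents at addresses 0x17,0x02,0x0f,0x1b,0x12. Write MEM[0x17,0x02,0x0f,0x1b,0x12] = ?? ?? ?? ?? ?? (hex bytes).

[0] 0x09->0x16 len=5 : 64 71 82 20 a1
[1] 0x06->0x0f len=3 : 77 b3 37
[2] 0x01->0x0e len=7 : 71 1c 99 a9 11 77 b3
[3] 0x12->0x1a len=3 : 11 77 b3
query mem[0x17]=0x71, mem[0x02]=0x1c, mem[0x0f]=0x1c, mem[0x1b]=0x77, mem[0x12]=0x11

MEM[0x17,0x02,0x0f,0x1b,0x12] = 71 1c 1c 77 11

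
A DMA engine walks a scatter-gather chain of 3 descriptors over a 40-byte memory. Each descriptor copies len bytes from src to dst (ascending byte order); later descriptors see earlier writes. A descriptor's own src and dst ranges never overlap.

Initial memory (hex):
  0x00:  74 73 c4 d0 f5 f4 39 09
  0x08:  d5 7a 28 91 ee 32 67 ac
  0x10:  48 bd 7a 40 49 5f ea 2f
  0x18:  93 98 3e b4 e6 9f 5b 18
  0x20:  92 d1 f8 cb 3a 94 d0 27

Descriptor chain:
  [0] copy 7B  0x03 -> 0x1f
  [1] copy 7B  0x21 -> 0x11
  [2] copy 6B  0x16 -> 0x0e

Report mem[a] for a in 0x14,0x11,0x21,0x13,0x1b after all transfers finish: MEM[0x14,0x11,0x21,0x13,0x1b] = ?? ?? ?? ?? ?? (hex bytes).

D0: mem[0x1f..0x25] <- [d0 f5 f4 39 09 d5 7a]
D1: mem[0x11..0x17] <- [f4 39 09 d5 7a d0 27]
D2: mem[0x0e..0x13] <- [d0 27 93 98 3e b4]
query mem[0x14]=0xd5, mem[0x11]=0x98, mem[0x21]=0xf4, mem[0x13]=0xb4, mem[0x1b]=0xb4

MEM[0x14,0x11,0x21,0x13,0x1b] = d5 98 f4 b4 b4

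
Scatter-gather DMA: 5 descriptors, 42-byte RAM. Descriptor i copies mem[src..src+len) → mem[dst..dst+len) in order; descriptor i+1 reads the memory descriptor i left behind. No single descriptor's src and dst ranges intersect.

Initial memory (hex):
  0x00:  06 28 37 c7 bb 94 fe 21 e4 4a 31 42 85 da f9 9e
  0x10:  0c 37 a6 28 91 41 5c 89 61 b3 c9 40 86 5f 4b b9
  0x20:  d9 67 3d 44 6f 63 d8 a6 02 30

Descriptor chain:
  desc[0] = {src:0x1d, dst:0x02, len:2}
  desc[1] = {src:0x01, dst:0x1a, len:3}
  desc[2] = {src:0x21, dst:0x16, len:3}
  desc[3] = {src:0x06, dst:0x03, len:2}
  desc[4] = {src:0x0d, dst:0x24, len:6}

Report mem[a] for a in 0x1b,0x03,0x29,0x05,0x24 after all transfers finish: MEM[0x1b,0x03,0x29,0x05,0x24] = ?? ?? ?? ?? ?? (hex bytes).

  after D0: wrote 2B at 0x02 = 5f4b
  after D1: wrote 3B at 0x1a = 285f4b
  after D2: wrote 3B at 0x16 = 673d44
  after D3: wrote 2B at 0x03 = fe21
  after D4: wrote 6B at 0x24 = daf99e0c37a6
query mem[0x1b]=0x5f, mem[0x03]=0xfe, mem[0x29]=0xa6, mem[0x05]=0x94, mem[0x24]=0xda

MEM[0x1b,0x03,0x29,0x05,0x24] = 5f fe a6 94 da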